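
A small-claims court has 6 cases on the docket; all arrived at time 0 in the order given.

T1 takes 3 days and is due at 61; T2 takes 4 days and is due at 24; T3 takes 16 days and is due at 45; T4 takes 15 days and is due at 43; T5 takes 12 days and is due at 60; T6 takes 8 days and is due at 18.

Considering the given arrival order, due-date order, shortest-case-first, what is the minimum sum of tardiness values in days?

0

FIFO (arrival order): T1 T2 T3 T4 T5 T6.
T1: 0→3, due 61, tardiness 0
T2: 3→7, due 24, tardiness 0
T3: 7→23, due 45, tardiness 0
T4: 23→38, due 43, tardiness 0
T5: 38→50, due 60, tardiness 0
T6: 50→58, due 18, tardiness 40
Sum = 0+0+0+0+0+40 = 40.
EDD (increasing due date): T6 T2 T4 T3 T5 T1.
T6: 0→8, due 18, tardiness 0
T2: 8→12, due 24, tardiness 0
T4: 12→27, due 43, tardiness 0
T3: 27→43, due 45, tardiness 0
T5: 43→55, due 60, tardiness 0
T1: 55→58, due 61, tardiness 0
Sum = 0+0+0+0+0+0 = 0.
SPT (increasing processing time): T1 T2 T6 T5 T4 T3.
T1: 0→3, due 61, tardiness 0
T2: 3→7, due 24, tardiness 0
T6: 7→15, due 18, tardiness 0
T5: 15→27, due 60, tardiness 0
T4: 27→42, due 43, tardiness 0
T3: 42→58, due 45, tardiness 13
Sum = 0+0+0+0+0+13 = 13.
FIFO 40, EDD 0, SPT 13 → minimum 0.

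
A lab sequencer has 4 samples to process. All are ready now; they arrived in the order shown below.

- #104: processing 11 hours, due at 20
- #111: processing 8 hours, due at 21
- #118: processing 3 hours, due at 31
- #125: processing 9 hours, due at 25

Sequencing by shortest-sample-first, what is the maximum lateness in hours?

SPT (increasing processing time): #118 #111 #125 #104.
#118: 0→3, due 31, lateness -28
#111: 3→11, due 21, lateness -10
#125: 11→20, due 25, lateness -5
#104: 20→31, due 20, lateness 11
Maximum = 11.

11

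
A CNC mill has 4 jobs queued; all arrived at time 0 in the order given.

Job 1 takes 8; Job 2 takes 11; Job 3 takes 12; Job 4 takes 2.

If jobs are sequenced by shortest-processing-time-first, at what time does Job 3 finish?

SPT (increasing processing time): Job 4 Job 1 Job 2 Job 3.
Job 4: 0→2
Job 1: 2→10
Job 2: 10→21
Job 3: 21→33

33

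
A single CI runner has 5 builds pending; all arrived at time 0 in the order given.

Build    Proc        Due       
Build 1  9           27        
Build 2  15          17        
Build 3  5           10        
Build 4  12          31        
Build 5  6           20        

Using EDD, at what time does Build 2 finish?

EDD (increasing due date): Build 3 Build 2 Build 5 Build 1 Build 4.
Build 3: 0→5
Build 2: 5→20

20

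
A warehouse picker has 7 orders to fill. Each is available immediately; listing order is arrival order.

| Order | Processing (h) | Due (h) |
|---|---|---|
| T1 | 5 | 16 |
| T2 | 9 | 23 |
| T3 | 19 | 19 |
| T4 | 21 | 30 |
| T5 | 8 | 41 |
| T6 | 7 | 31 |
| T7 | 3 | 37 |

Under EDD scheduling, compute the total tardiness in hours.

127

EDD (increasing due date): T1 T3 T2 T4 T6 T7 T5.
T1: 0→5, due 16, tardiness 0
T3: 5→24, due 19, tardiness 5
T2: 24→33, due 23, tardiness 10
T4: 33→54, due 30, tardiness 24
T6: 54→61, due 31, tardiness 30
T7: 61→64, due 37, tardiness 27
T5: 64→72, due 41, tardiness 31
Sum = 0+5+10+24+30+27+31 = 127.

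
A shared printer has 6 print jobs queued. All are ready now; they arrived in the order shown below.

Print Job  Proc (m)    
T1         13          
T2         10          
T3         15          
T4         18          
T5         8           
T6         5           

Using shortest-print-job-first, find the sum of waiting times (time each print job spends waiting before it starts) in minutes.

128

SPT (increasing processing time): T6 T5 T2 T1 T3 T4.
T6: waits 0, runs 0→5
T5: waits 5, runs 5→13
T2: waits 13, runs 13→23
T1: waits 23, runs 23→36
T3: waits 36, runs 36→51
T4: waits 51, runs 51→69
Sum = 0+5+13+23+36+51 = 128.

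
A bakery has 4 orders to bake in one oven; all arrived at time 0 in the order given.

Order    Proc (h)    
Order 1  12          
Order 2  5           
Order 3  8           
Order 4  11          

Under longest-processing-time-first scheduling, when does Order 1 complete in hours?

LPT (decreasing processing time): Order 1 Order 4 Order 3 Order 2.
Order 1: 0→12

12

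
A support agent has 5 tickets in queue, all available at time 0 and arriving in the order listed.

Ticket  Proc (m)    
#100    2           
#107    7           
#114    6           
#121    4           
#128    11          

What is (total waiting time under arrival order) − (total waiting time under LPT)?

FIFO (arrival order): #100 #107 #114 #121 #128.
#100: waits 0, runs 0→2
#107: waits 2, runs 2→9
#114: waits 9, runs 9→15
#121: waits 15, runs 15→19
#128: waits 19, runs 19→30
Sum = 0+2+9+15+19 = 45.
LPT (decreasing processing time): #128 #107 #114 #121 #100.
#128: waits 0, runs 0→11
#107: waits 11, runs 11→18
#114: waits 18, runs 18→24
#121: waits 24, runs 24→28
#100: waits 28, runs 28→30
Sum = 0+11+18+24+28 = 81.
Difference = 45 − 81 = -36.

-36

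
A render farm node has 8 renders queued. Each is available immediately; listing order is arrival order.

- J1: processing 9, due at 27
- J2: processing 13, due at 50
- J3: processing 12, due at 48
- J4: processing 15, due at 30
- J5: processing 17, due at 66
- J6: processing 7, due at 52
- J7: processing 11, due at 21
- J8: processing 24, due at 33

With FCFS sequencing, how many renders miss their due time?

FIFO (arrival order): J1 J2 J3 J4 J5 J6 J7 J8.
J1: 0→9, due 27, tardiness 0
J2: 9→22, due 50, tardiness 0
J3: 22→34, due 48, tardiness 0
J4: 34→49, due 30, tardiness 19
J5: 49→66, due 66, tardiness 0
J6: 66→73, due 52, tardiness 21
J7: 73→84, due 21, tardiness 63
J8: 84→108, due 33, tardiness 75
Late renders: 4.

4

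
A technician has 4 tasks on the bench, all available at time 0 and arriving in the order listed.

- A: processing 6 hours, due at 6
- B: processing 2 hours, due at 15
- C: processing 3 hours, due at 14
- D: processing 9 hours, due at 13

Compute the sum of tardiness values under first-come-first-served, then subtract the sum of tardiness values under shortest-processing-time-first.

FIFO (arrival order): A B C D.
A: 0→6, due 6, tardiness 0
B: 6→8, due 15, tardiness 0
C: 8→11, due 14, tardiness 0
D: 11→20, due 13, tardiness 7
Sum = 0+0+0+7 = 7.
SPT (increasing processing time): B C A D.
B: 0→2, due 15, tardiness 0
C: 2→5, due 14, tardiness 0
A: 5→11, due 6, tardiness 5
D: 11→20, due 13, tardiness 7
Sum = 0+0+5+7 = 12.
Difference = 7 − 12 = -5.

-5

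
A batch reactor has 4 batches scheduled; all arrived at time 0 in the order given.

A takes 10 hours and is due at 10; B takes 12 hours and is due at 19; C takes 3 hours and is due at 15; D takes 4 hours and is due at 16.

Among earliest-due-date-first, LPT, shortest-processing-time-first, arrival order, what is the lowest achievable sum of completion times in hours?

EDD (increasing due date): A C D B.
A: 0→10
C: 10→13
D: 13→17
B: 17→29
Sum = 10+13+17+29 = 69.
LPT (decreasing processing time): B A D C.
B: 0→12
A: 12→22
D: 22→26
C: 26→29
Sum = 12+22+26+29 = 89.
SPT (increasing processing time): C D A B.
C: 0→3
D: 3→7
A: 7→17
B: 17→29
Sum = 3+7+17+29 = 56.
FIFO (arrival order): A B C D.
A: 0→10
B: 10→22
C: 22→25
D: 25→29
Sum = 10+22+25+29 = 86.
EDD 69, LPT 89, SPT 56, FIFO 86 → minimum 56.

56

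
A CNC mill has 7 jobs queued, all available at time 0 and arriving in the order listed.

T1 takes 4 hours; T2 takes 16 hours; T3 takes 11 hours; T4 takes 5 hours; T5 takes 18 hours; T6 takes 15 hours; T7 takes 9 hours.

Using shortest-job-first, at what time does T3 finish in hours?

29

SPT (increasing processing time): T1 T4 T7 T3 T6 T2 T5.
T1: 0→4
T4: 4→9
T7: 9→18
T3: 18→29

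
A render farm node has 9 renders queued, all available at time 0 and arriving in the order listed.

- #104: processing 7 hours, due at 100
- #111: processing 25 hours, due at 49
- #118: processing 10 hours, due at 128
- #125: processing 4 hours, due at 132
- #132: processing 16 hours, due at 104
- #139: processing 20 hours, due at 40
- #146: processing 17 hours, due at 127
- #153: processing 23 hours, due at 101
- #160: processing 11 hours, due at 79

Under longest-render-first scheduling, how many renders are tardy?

LPT (decreasing processing time): #111 #153 #139 #146 #132 #160 #118 #104 #125.
#111: 0→25, due 49, tardiness 0
#153: 25→48, due 101, tardiness 0
#139: 48→68, due 40, tardiness 28
#146: 68→85, due 127, tardiness 0
#132: 85→101, due 104, tardiness 0
#160: 101→112, due 79, tardiness 33
#118: 112→122, due 128, tardiness 0
#104: 122→129, due 100, tardiness 29
#125: 129→133, due 132, tardiness 1
Late renders: 4.

4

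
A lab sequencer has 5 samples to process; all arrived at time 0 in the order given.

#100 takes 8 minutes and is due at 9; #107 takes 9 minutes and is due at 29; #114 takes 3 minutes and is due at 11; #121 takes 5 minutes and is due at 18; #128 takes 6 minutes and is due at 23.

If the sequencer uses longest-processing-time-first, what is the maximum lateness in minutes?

LPT (decreasing processing time): #107 #100 #128 #121 #114.
#107: 0→9, due 29, lateness -20
#100: 9→17, due 9, lateness 8
#128: 17→23, due 23, lateness 0
#121: 23→28, due 18, lateness 10
#114: 28→31, due 11, lateness 20
Maximum = 20.

20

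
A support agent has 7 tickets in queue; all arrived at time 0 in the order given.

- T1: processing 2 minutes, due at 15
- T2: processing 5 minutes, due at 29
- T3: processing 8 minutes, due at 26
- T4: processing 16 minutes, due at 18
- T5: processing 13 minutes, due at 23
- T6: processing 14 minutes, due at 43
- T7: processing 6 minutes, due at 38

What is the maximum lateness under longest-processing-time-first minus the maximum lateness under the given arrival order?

23

LPT (decreasing processing time): T4 T6 T5 T3 T7 T2 T1.
T4: 0→16, due 18, lateness -2
T6: 16→30, due 43, lateness -13
T5: 30→43, due 23, lateness 20
T3: 43→51, due 26, lateness 25
T7: 51→57, due 38, lateness 19
T2: 57→62, due 29, lateness 33
T1: 62→64, due 15, lateness 49
Maximum = 49.
FIFO (arrival order): T1 T2 T3 T4 T5 T6 T7.
T1: 0→2, due 15, lateness -13
T2: 2→7, due 29, lateness -22
T3: 7→15, due 26, lateness -11
T4: 15→31, due 18, lateness 13
T5: 31→44, due 23, lateness 21
T6: 44→58, due 43, lateness 15
T7: 58→64, due 38, lateness 26
Maximum = 26.
Difference = 49 − 26 = 23.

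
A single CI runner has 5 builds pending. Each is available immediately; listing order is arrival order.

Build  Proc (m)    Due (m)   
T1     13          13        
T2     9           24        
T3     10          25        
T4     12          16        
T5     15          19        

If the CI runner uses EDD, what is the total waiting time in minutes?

127

EDD (increasing due date): T1 T4 T5 T2 T3.
T1: waits 0, runs 0→13
T4: waits 13, runs 13→25
T5: waits 25, runs 25→40
T2: waits 40, runs 40→49
T3: waits 49, runs 49→59
Sum = 0+13+25+40+49 = 127.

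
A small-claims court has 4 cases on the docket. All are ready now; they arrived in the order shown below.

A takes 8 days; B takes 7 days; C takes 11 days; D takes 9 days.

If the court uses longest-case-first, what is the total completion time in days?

LPT (decreasing processing time): C D A B.
C: 0→11
D: 11→20
A: 20→28
B: 28→35
Sum = 11+20+28+35 = 94.

94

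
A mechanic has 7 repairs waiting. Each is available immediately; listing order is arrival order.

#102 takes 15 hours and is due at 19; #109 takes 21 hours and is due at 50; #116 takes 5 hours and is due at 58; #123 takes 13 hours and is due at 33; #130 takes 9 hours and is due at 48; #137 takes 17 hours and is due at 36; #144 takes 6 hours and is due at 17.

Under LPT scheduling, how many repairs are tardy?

6

LPT (decreasing processing time): #109 #137 #102 #123 #130 #144 #116.
#109: 0→21, due 50, tardiness 0
#137: 21→38, due 36, tardiness 2
#102: 38→53, due 19, tardiness 34
#123: 53→66, due 33, tardiness 33
#130: 66→75, due 48, tardiness 27
#144: 75→81, due 17, tardiness 64
#116: 81→86, due 58, tardiness 28
Late repairs: 6.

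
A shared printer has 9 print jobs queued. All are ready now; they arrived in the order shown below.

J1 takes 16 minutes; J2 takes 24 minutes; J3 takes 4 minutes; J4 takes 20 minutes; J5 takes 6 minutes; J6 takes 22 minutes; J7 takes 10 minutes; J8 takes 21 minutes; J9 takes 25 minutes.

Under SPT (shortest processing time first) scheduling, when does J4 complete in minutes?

SPT (increasing processing time): J3 J5 J7 J1 J4 J8 J6 J2 J9.
J3: 0→4
J5: 4→10
J7: 10→20
J1: 20→36
J4: 36→56

56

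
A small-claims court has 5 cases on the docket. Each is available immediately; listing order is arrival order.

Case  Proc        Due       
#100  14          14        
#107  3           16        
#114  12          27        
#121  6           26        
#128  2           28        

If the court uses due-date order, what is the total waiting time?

89

EDD (increasing due date): #100 #107 #121 #114 #128.
#100: waits 0, runs 0→14
#107: waits 14, runs 14→17
#121: waits 17, runs 17→23
#114: waits 23, runs 23→35
#128: waits 35, runs 35→37
Sum = 0+14+17+23+35 = 89.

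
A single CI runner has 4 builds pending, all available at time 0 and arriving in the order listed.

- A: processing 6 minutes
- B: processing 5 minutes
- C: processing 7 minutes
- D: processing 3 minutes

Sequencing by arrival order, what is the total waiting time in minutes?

FIFO (arrival order): A B C D.
A: waits 0, runs 0→6
B: waits 6, runs 6→11
C: waits 11, runs 11→18
D: waits 18, runs 18→21
Sum = 0+6+11+18 = 35.

35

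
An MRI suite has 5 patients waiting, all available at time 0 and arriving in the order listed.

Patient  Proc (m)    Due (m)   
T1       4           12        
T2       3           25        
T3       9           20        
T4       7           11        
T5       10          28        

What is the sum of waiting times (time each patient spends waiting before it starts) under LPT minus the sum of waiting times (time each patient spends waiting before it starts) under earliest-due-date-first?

24

LPT (decreasing processing time): T5 T3 T4 T1 T2.
T5: waits 0, runs 0→10
T3: waits 10, runs 10→19
T4: waits 19, runs 19→26
T1: waits 26, runs 26→30
T2: waits 30, runs 30→33
Sum = 0+10+19+26+30 = 85.
EDD (increasing due date): T4 T1 T3 T2 T5.
T4: waits 0, runs 0→7
T1: waits 7, runs 7→11
T3: waits 11, runs 11→20
T2: waits 20, runs 20→23
T5: waits 23, runs 23→33
Sum = 0+7+11+20+23 = 61.
Difference = 85 − 61 = 24.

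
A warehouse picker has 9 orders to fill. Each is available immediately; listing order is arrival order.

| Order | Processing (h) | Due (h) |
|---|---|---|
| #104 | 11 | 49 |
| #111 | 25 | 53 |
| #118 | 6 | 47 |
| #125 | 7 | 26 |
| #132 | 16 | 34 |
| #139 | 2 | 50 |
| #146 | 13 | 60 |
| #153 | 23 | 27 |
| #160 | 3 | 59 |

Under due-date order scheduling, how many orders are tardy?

8

EDD (increasing due date): #125 #153 #132 #118 #104 #139 #111 #160 #146.
#125: 0→7, due 26, tardiness 0
#153: 7→30, due 27, tardiness 3
#132: 30→46, due 34, tardiness 12
#118: 46→52, due 47, tardiness 5
#104: 52→63, due 49, tardiness 14
#139: 63→65, due 50, tardiness 15
#111: 65→90, due 53, tardiness 37
#160: 90→93, due 59, tardiness 34
#146: 93→106, due 60, tardiness 46
Late orders: 8.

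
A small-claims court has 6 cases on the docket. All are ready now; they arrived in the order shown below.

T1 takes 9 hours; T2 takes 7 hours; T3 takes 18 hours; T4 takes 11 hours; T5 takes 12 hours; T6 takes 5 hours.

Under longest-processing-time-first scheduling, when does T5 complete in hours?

30

LPT (decreasing processing time): T3 T5 T4 T1 T2 T6.
T3: 0→18
T5: 18→30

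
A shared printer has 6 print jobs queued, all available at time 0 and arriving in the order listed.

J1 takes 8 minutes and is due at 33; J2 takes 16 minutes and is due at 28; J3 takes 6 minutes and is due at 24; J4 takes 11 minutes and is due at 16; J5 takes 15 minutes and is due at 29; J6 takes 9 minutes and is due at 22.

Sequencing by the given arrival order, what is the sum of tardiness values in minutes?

101

FIFO (arrival order): J1 J2 J3 J4 J5 J6.
J1: 0→8, due 33, tardiness 0
J2: 8→24, due 28, tardiness 0
J3: 24→30, due 24, tardiness 6
J4: 30→41, due 16, tardiness 25
J5: 41→56, due 29, tardiness 27
J6: 56→65, due 22, tardiness 43
Sum = 0+0+6+25+27+43 = 101.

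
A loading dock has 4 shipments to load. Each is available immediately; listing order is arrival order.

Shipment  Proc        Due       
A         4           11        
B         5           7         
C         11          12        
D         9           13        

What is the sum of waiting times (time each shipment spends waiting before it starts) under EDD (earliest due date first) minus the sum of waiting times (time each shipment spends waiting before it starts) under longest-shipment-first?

EDD (increasing due date): B A C D.
B: waits 0, runs 0→5
A: waits 5, runs 5→9
C: waits 9, runs 9→20
D: waits 20, runs 20→29
Sum = 0+5+9+20 = 34.
LPT (decreasing processing time): C D B A.
C: waits 0, runs 0→11
D: waits 11, runs 11→20
B: waits 20, runs 20→25
A: waits 25, runs 25→29
Sum = 0+11+20+25 = 56.
Difference = 34 − 56 = -22.

-22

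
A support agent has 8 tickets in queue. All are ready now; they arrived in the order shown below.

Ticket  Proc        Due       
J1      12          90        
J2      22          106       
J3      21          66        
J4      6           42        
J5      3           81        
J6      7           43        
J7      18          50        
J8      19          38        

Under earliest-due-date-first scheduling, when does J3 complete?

EDD (increasing due date): J8 J4 J6 J7 J3 J5 J1 J2.
J8: 0→19
J4: 19→25
J6: 25→32
J7: 32→50
J3: 50→71

71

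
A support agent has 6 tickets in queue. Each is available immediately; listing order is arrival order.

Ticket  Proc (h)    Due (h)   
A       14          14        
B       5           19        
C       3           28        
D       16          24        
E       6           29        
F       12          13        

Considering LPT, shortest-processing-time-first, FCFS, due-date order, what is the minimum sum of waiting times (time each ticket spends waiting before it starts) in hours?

91

LPT (decreasing processing time): D A F E B C.
D: waits 0, runs 0→16
A: waits 16, runs 16→30
F: waits 30, runs 30→42
E: waits 42, runs 42→48
B: waits 48, runs 48→53
C: waits 53, runs 53→56
Sum = 0+16+30+42+48+53 = 189.
SPT (increasing processing time): C B E F A D.
C: waits 0, runs 0→3
B: waits 3, runs 3→8
E: waits 8, runs 8→14
F: waits 14, runs 14→26
A: waits 26, runs 26→40
D: waits 40, runs 40→56
Sum = 0+3+8+14+26+40 = 91.
FIFO (arrival order): A B C D E F.
A: waits 0, runs 0→14
B: waits 14, runs 14→19
C: waits 19, runs 19→22
D: waits 22, runs 22→38
E: waits 38, runs 38→44
F: waits 44, runs 44→56
Sum = 0+14+19+22+38+44 = 137.
EDD (increasing due date): F A B D C E.
F: waits 0, runs 0→12
A: waits 12, runs 12→26
B: waits 26, runs 26→31
D: waits 31, runs 31→47
C: waits 47, runs 47→50
E: waits 50, runs 50→56
Sum = 0+12+26+31+47+50 = 166.
LPT 189, SPT 91, FIFO 137, EDD 166 → minimum 91.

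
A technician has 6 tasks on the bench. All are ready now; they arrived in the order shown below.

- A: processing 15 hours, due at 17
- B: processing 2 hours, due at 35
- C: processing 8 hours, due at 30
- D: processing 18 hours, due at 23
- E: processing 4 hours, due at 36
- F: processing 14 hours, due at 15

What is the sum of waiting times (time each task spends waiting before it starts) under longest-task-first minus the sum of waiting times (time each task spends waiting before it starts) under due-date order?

LPT (decreasing processing time): D A F C E B.
D: waits 0, runs 0→18
A: waits 18, runs 18→33
F: waits 33, runs 33→47
C: waits 47, runs 47→55
E: waits 55, runs 55→59
B: waits 59, runs 59→61
Sum = 0+18+33+47+55+59 = 212.
EDD (increasing due date): F A D C B E.
F: waits 0, runs 0→14
A: waits 14, runs 14→29
D: waits 29, runs 29→47
C: waits 47, runs 47→55
B: waits 55, runs 55→57
E: waits 57, runs 57→61
Sum = 0+14+29+47+55+57 = 202.
Difference = 212 − 202 = 10.

10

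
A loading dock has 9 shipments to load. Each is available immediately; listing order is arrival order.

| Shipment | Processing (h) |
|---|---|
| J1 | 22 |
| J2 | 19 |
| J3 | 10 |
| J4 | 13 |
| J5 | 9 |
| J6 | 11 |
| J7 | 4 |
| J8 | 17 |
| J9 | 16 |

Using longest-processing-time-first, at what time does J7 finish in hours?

121

LPT (decreasing processing time): J1 J2 J8 J9 J4 J6 J3 J5 J7.
J1: 0→22
J2: 22→41
J8: 41→58
J9: 58→74
J4: 74→87
J6: 87→98
J3: 98→108
J5: 108→117
J7: 117→121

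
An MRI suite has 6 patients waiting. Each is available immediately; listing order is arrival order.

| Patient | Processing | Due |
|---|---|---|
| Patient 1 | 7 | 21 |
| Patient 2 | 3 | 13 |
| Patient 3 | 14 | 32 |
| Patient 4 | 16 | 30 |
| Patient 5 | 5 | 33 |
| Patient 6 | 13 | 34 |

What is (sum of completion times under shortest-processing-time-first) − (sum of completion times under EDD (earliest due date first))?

-28

SPT (increasing processing time): Patient 2 Patient 5 Patient 1 Patient 6 Patient 3 Patient 4.
Patient 2: 0→3
Patient 5: 3→8
Patient 1: 8→15
Patient 6: 15→28
Patient 3: 28→42
Patient 4: 42→58
Sum = 3+8+15+28+42+58 = 154.
EDD (increasing due date): Patient 2 Patient 1 Patient 4 Patient 3 Patient 5 Patient 6.
Patient 2: 0→3
Patient 1: 3→10
Patient 4: 10→26
Patient 3: 26→40
Patient 5: 40→45
Patient 6: 45→58
Sum = 3+10+26+40+45+58 = 182.
Difference = 154 − 182 = -28.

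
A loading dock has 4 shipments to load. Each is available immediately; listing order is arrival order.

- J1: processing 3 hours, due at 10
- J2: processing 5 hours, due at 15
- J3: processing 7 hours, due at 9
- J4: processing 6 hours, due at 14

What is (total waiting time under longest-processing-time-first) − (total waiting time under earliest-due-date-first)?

5

LPT (decreasing processing time): J3 J4 J2 J1.
J3: waits 0, runs 0→7
J4: waits 7, runs 7→13
J2: waits 13, runs 13→18
J1: waits 18, runs 18→21
Sum = 0+7+13+18 = 38.
EDD (increasing due date): J3 J1 J4 J2.
J3: waits 0, runs 0→7
J1: waits 7, runs 7→10
J4: waits 10, runs 10→16
J2: waits 16, runs 16→21
Sum = 0+7+10+16 = 33.
Difference = 38 − 33 = 5.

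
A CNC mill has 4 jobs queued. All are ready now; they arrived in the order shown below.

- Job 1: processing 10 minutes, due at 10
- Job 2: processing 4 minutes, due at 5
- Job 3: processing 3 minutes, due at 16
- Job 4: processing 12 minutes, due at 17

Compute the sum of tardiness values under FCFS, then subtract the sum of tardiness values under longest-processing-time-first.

-24

FIFO (arrival order): Job 1 Job 2 Job 3 Job 4.
Job 1: 0→10, due 10, tardiness 0
Job 2: 10→14, due 5, tardiness 9
Job 3: 14→17, due 16, tardiness 1
Job 4: 17→29, due 17, tardiness 12
Sum = 0+9+1+12 = 22.
LPT (decreasing processing time): Job 4 Job 1 Job 2 Job 3.
Job 4: 0→12, due 17, tardiness 0
Job 1: 12→22, due 10, tardiness 12
Job 2: 22→26, due 5, tardiness 21
Job 3: 26→29, due 16, tardiness 13
Sum = 0+12+21+13 = 46.
Difference = 22 − 46 = -24.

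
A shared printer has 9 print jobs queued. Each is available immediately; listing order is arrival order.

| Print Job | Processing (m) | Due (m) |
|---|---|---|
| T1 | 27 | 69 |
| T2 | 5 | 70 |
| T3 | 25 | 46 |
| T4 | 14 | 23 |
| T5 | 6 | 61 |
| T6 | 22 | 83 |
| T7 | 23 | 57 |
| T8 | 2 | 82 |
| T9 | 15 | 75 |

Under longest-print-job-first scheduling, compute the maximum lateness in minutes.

103

LPT (decreasing processing time): T1 T3 T7 T6 T9 T4 T5 T2 T8.
T1: 0→27, due 69, lateness -42
T3: 27→52, due 46, lateness 6
T7: 52→75, due 57, lateness 18
T6: 75→97, due 83, lateness 14
T9: 97→112, due 75, lateness 37
T4: 112→126, due 23, lateness 103
T5: 126→132, due 61, lateness 71
T2: 132→137, due 70, lateness 67
T8: 137→139, due 82, lateness 57
Maximum = 103.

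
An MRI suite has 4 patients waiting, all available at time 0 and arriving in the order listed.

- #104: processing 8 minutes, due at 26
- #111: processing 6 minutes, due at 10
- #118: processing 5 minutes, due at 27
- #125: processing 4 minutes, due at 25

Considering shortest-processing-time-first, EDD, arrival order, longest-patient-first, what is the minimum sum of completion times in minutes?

51

SPT (increasing processing time): #125 #118 #111 #104.
#125: 0→4
#118: 4→9
#111: 9→15
#104: 15→23
Sum = 4+9+15+23 = 51.
EDD (increasing due date): #111 #125 #104 #118.
#111: 0→6
#125: 6→10
#104: 10→18
#118: 18→23
Sum = 6+10+18+23 = 57.
FIFO (arrival order): #104 #111 #118 #125.
#104: 0→8
#111: 8→14
#118: 14→19
#125: 19→23
Sum = 8+14+19+23 = 64.
LPT (decreasing processing time): #104 #111 #118 #125.
#104: 0→8
#111: 8→14
#118: 14→19
#125: 19→23
Sum = 8+14+19+23 = 64.
SPT 51, EDD 57, FIFO 64, LPT 64 → minimum 51.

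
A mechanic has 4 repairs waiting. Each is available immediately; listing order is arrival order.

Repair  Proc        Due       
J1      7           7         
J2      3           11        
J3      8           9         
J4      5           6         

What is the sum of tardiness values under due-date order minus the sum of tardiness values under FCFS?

2

EDD (increasing due date): J4 J1 J3 J2.
J4: 0→5, due 6, tardiness 0
J1: 5→12, due 7, tardiness 5
J3: 12→20, due 9, tardiness 11
J2: 20→23, due 11, tardiness 12
Sum = 0+5+11+12 = 28.
FIFO (arrival order): J1 J2 J3 J4.
J1: 0→7, due 7, tardiness 0
J2: 7→10, due 11, tardiness 0
J3: 10→18, due 9, tardiness 9
J4: 18→23, due 6, tardiness 17
Sum = 0+0+9+17 = 26.
Difference = 28 − 26 = 2.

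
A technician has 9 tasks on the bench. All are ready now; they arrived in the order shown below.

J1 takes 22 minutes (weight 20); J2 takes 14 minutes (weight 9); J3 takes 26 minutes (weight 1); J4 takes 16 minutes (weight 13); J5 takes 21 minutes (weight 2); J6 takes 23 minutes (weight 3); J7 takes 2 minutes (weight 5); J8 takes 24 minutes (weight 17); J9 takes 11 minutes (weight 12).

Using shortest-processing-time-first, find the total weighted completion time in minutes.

5563

SPT (increasing processing time): J7 J9 J2 J4 J5 J1 J6 J8 J3.
J7: finishes 2, weight 5, w·C = 10
J9: finishes 13, weight 12, w·C = 156
J2: finishes 27, weight 9, w·C = 243
J4: finishes 43, weight 13, w·C = 559
J5: finishes 64, weight 2, w·C = 128
J1: finishes 86, weight 20, w·C = 1720
J6: finishes 109, weight 3, w·C = 327
J8: finishes 133, weight 17, w·C = 2261
J3: finishes 159, weight 1, w·C = 159
Sum = 10+156+243+559+128+1720+327+2261+159 = 5563.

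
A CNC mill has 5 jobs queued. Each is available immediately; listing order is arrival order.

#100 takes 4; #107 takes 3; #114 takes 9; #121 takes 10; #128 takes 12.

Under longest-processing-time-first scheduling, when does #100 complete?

LPT (decreasing processing time): #128 #121 #114 #100 #107.
#128: 0→12
#121: 12→22
#114: 22→31
#100: 31→35

35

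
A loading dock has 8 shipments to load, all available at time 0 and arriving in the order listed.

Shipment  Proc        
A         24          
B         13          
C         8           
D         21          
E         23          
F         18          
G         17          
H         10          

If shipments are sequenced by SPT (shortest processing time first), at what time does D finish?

87

SPT (increasing processing time): C H B G F D E A.
C: 0→8
H: 8→18
B: 18→31
G: 31→48
F: 48→66
D: 66→87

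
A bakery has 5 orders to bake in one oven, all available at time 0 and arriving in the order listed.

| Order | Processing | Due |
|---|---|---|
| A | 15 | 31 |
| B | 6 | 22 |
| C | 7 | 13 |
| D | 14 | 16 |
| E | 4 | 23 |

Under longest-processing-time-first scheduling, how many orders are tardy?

LPT (decreasing processing time): A D C B E.
A: 0→15, due 31, tardiness 0
D: 15→29, due 16, tardiness 13
C: 29→36, due 13, tardiness 23
B: 36→42, due 22, tardiness 20
E: 42→46, due 23, tardiness 23
Late orders: 4.

4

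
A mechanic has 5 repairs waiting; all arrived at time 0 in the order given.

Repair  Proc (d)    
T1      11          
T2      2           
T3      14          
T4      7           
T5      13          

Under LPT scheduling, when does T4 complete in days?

45

LPT (decreasing processing time): T3 T5 T1 T4 T2.
T3: 0→14
T5: 14→27
T1: 27→38
T4: 38→45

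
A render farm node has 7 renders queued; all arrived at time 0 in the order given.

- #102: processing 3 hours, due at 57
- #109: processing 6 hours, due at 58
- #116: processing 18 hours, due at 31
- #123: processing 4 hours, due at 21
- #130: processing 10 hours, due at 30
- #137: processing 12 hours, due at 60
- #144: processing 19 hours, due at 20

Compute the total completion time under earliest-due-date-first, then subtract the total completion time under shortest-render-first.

EDD (increasing due date): #144 #123 #130 #116 #102 #109 #137.
#144: 0→19
#123: 19→23
#130: 23→33
#116: 33→51
#102: 51→54
#109: 54→60
#137: 60→72
Sum = 19+23+33+51+54+60+72 = 312.
SPT (increasing processing time): #102 #123 #109 #130 #137 #116 #144.
#102: 0→3
#123: 3→7
#109: 7→13
#130: 13→23
#137: 23→35
#116: 35→53
#144: 53→72
Sum = 3+7+13+23+35+53+72 = 206.
Difference = 312 − 206 = 106.

106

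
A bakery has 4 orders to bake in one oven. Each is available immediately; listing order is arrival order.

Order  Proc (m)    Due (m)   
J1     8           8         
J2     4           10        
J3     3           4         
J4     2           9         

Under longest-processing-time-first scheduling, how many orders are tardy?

3

LPT (decreasing processing time): J1 J2 J3 J4.
J1: 0→8, due 8, tardiness 0
J2: 8→12, due 10, tardiness 2
J3: 12→15, due 4, tardiness 11
J4: 15→17, due 9, tardiness 8
Late orders: 3.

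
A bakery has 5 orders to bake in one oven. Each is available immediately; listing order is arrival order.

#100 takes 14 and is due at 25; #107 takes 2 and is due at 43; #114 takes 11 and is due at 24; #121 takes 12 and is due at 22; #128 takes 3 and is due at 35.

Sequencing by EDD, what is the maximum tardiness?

12

EDD (increasing due date): #121 #114 #100 #128 #107.
#121: 0→12, due 22, tardiness 0
#114: 12→23, due 24, tardiness 0
#100: 23→37, due 25, tardiness 12
#128: 37→40, due 35, tardiness 5
#107: 40→42, due 43, tardiness 0
Maximum = 12.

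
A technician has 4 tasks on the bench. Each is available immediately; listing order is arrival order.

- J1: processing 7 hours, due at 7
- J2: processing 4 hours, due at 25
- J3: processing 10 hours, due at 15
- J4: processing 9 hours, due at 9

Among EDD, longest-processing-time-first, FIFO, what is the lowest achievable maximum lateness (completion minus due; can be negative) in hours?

11

EDD (increasing due date): J1 J4 J3 J2.
J1: 0→7, due 7, lateness 0
J4: 7→16, due 9, lateness 7
J3: 16→26, due 15, lateness 11
J2: 26→30, due 25, lateness 5
Maximum = 11.
LPT (decreasing processing time): J3 J4 J1 J2.
J3: 0→10, due 15, lateness -5
J4: 10→19, due 9, lateness 10
J1: 19→26, due 7, lateness 19
J2: 26→30, due 25, lateness 5
Maximum = 19.
FIFO (arrival order): J1 J2 J3 J4.
J1: 0→7, due 7, lateness 0
J2: 7→11, due 25, lateness -14
J3: 11→21, due 15, lateness 6
J4: 21→30, due 9, lateness 21
Maximum = 21.
EDD 11, LPT 19, FIFO 21 → minimum 11.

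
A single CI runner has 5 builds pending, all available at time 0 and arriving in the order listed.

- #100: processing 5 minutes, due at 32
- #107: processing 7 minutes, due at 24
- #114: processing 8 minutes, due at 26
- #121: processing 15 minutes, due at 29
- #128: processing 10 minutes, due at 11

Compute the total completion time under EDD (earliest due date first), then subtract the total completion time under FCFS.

EDD (increasing due date): #128 #107 #114 #121 #100.
#128: 0→10
#107: 10→17
#114: 17→25
#121: 25→40
#100: 40→45
Sum = 10+17+25+40+45 = 137.
FIFO (arrival order): #100 #107 #114 #121 #128.
#100: 0→5
#107: 5→12
#114: 12→20
#121: 20→35
#128: 35→45
Sum = 5+12+20+35+45 = 117.
Difference = 137 − 117 = 20.

20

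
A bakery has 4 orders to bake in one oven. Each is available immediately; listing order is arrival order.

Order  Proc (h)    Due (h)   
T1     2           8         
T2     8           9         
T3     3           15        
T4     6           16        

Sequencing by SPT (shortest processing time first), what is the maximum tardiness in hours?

10

SPT (increasing processing time): T1 T3 T4 T2.
T1: 0→2, due 8, tardiness 0
T3: 2→5, due 15, tardiness 0
T4: 5→11, due 16, tardiness 0
T2: 11→19, due 9, tardiness 10
Maximum = 10.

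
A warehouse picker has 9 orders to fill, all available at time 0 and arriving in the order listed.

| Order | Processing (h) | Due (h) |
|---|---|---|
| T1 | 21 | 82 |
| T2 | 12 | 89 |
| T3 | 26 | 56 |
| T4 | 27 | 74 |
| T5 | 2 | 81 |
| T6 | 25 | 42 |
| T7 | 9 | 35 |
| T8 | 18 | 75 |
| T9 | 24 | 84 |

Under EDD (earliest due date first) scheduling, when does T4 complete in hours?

EDD (increasing due date): T7 T6 T3 T4 T8 T5 T1 T9 T2.
T7: 0→9
T6: 9→34
T3: 34→60
T4: 60→87

87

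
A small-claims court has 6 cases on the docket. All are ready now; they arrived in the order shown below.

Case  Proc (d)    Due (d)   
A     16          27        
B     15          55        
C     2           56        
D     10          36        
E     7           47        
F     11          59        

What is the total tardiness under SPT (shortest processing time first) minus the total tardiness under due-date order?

SPT (increasing processing time): C E D F B A.
C: 0→2, due 56, tardiness 0
E: 2→9, due 47, tardiness 0
D: 9→19, due 36, tardiness 0
F: 19→30, due 59, tardiness 0
B: 30→45, due 55, tardiness 0
A: 45→61, due 27, tardiness 34
Sum = 0+0+0+0+0+34 = 34.
EDD (increasing due date): A D E B C F.
A: 0→16, due 27, tardiness 0
D: 16→26, due 36, tardiness 0
E: 26→33, due 47, tardiness 0
B: 33→48, due 55, tardiness 0
C: 48→50, due 56, tardiness 0
F: 50→61, due 59, tardiness 2
Sum = 0+0+0+0+0+2 = 2.
Difference = 34 − 2 = 32.

32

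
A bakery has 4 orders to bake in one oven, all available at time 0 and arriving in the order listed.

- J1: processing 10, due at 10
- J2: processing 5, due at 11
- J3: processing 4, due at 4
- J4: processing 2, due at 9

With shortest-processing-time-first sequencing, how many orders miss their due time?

SPT (increasing processing time): J4 J3 J2 J1.
J4: 0→2, due 9, tardiness 0
J3: 2→6, due 4, tardiness 2
J2: 6→11, due 11, tardiness 0
J1: 11→21, due 10, tardiness 11
Late orders: 2.

2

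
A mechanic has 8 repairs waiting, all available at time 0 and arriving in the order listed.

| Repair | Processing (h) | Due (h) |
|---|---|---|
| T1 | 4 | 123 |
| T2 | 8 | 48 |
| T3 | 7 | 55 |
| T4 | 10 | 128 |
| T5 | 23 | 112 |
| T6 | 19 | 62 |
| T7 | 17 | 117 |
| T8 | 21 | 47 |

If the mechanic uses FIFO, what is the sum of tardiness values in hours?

71

FIFO (arrival order): T1 T2 T3 T4 T5 T6 T7 T8.
T1: 0→4, due 123, tardiness 0
T2: 4→12, due 48, tardiness 0
T3: 12→19, due 55, tardiness 0
T4: 19→29, due 128, tardiness 0
T5: 29→52, due 112, tardiness 0
T6: 52→71, due 62, tardiness 9
T7: 71→88, due 117, tardiness 0
T8: 88→109, due 47, tardiness 62
Sum = 0+0+0+0+0+9+0+62 = 71.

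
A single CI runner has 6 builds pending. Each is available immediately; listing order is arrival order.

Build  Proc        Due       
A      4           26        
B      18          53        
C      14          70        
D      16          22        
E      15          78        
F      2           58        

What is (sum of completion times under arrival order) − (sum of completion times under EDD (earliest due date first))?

FIFO (arrival order): A B C D E F.
A: 0→4
B: 4→22
C: 22→36
D: 36→52
E: 52→67
F: 67→69
Sum = 4+22+36+52+67+69 = 250.
EDD (increasing due date): D A B F C E.
D: 0→16
A: 16→20
B: 20→38
F: 38→40
C: 40→54
E: 54→69
Sum = 16+20+38+40+54+69 = 237.
Difference = 250 − 237 = 13.

13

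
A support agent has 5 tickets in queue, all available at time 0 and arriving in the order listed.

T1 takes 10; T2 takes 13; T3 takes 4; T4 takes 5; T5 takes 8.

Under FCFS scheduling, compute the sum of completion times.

FIFO (arrival order): T1 T2 T3 T4 T5.
T1: 0→10
T2: 10→23
T3: 23→27
T4: 27→32
T5: 32→40
Sum = 10+23+27+32+40 = 132.

132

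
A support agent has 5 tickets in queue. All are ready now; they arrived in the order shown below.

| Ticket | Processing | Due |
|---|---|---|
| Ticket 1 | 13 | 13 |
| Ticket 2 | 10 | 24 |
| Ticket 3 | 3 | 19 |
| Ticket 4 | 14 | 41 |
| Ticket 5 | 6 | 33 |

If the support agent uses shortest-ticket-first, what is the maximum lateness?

19

SPT (increasing processing time): Ticket 3 Ticket 5 Ticket 2 Ticket 1 Ticket 4.
Ticket 3: 0→3, due 19, lateness -16
Ticket 5: 3→9, due 33, lateness -24
Ticket 2: 9→19, due 24, lateness -5
Ticket 1: 19→32, due 13, lateness 19
Ticket 4: 32→46, due 41, lateness 5
Maximum = 19.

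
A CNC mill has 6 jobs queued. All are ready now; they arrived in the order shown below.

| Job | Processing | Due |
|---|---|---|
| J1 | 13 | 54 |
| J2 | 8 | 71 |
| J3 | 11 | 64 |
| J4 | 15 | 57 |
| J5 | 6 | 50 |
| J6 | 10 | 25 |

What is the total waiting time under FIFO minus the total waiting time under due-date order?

FIFO (arrival order): J1 J2 J3 J4 J5 J6.
J1: waits 0, runs 0→13
J2: waits 13, runs 13→21
J3: waits 21, runs 21→32
J4: waits 32, runs 32→47
J5: waits 47, runs 47→53
J6: waits 53, runs 53→63
Sum = 0+13+21+32+47+53 = 166.
EDD (increasing due date): J6 J5 J1 J4 J3 J2.
J6: waits 0, runs 0→10
J5: waits 10, runs 10→16
J1: waits 16, runs 16→29
J4: waits 29, runs 29→44
J3: waits 44, runs 44→55
J2: waits 55, runs 55→63
Sum = 0+10+16+29+44+55 = 154.
Difference = 166 − 154 = 12.

12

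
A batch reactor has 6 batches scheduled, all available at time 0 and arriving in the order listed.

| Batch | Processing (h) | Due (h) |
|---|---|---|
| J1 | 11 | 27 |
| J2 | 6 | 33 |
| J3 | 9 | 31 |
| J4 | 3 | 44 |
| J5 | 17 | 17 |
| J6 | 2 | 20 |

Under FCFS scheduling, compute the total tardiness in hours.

57

FIFO (arrival order): J1 J2 J3 J4 J5 J6.
J1: 0→11, due 27, tardiness 0
J2: 11→17, due 33, tardiness 0
J3: 17→26, due 31, tardiness 0
J4: 26→29, due 44, tardiness 0
J5: 29→46, due 17, tardiness 29
J6: 46→48, due 20, tardiness 28
Sum = 0+0+0+0+29+28 = 57.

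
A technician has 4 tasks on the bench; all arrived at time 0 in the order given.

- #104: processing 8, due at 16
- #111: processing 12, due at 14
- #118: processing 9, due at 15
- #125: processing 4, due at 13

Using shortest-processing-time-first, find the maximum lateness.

19

SPT (increasing processing time): #125 #104 #118 #111.
#125: 0→4, due 13, lateness -9
#104: 4→12, due 16, lateness -4
#118: 12→21, due 15, lateness 6
#111: 21→33, due 14, lateness 19
Maximum = 19.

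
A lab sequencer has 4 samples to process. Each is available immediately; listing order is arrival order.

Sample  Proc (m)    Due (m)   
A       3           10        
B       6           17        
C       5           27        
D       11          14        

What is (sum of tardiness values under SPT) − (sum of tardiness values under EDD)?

SPT (increasing processing time): A C B D.
A: 0→3, due 10, tardiness 0
C: 3→8, due 27, tardiness 0
B: 8→14, due 17, tardiness 0
D: 14→25, due 14, tardiness 11
Sum = 0+0+0+11 = 11.
EDD (increasing due date): A D B C.
A: 0→3, due 10, tardiness 0
D: 3→14, due 14, tardiness 0
B: 14→20, due 17, tardiness 3
C: 20→25, due 27, tardiness 0
Sum = 0+0+3+0 = 3.
Difference = 11 − 3 = 8.

8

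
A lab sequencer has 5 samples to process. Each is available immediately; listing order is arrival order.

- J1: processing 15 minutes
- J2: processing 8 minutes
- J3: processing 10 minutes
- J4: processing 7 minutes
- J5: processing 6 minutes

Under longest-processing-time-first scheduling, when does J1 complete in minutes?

LPT (decreasing processing time): J1 J3 J2 J4 J5.
J1: 0→15

15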